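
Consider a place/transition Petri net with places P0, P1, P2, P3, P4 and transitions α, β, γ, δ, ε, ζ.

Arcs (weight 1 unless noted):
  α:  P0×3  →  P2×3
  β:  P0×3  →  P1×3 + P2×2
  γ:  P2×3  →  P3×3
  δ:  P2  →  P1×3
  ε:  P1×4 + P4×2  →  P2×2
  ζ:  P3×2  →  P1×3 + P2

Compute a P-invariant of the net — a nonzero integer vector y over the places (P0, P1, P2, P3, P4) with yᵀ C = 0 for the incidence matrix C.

y = (P0:3, P1:1, P2:3, P3:3, P4:1)

Incidence matrix C (rows=places, cols=transitions):
        α    β    γ    δ    ε    ζ
   P0  -3   -3    0    0    0    0
   P1   0    3    0    3   -4    3
   P2   3    2   -3   -1    2    1
   P3   0    0    3    0    0   -2
   P4   0    0    0    0   -2    0

Candidate y = [3, 1, 3, 3, 1]; check y·C column-wise:
  col α: 3·-3 + 1·0 + 3·3 + 3·0 + 1·0 = 0
  col β: 3·-3 + 1·3 + 3·2 + 3·0 + 1·0 = 0
  col γ: 3·0 + 1·0 + 3·-3 + 3·3 + 1·0 = 0
  col δ: 3·0 + 1·3 + 3·-1 + 3·0 + 1·0 = 0
  col ε: 3·0 + 1·-4 + 3·2 + 3·0 + 1·-2 = 0
  col ζ: 3·0 + 1·3 + 3·1 + 3·-2 + 1·0 = 0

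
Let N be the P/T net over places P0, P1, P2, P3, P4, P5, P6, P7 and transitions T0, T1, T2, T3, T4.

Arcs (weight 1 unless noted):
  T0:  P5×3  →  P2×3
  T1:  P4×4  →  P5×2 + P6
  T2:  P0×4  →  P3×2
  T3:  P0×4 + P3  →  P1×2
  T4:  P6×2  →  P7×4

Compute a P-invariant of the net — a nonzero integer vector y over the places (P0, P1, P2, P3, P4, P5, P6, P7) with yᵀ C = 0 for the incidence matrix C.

y = (P0:1, P1:3, P2:0, P3:2, P4:0, P5:0, P6:0, P7:0)

Incidence matrix C (rows=places, cols=transitions):
       T0   T1   T2   T3   T4
   P0   0    0   -4   -4    0
   P1   0    0    0    2    0
   P2   3    0    0    0    0
   P3   0    0    2   -1    0
   P4   0   -4    0    0    0
   P5  -3    2    0    0    0
   P6   0    1    0    0   -2
   P7   0    0    0    0    4

Candidate y = [1, 3, 0, 2, 0, 0, 0, 0]; check y·C column-wise:
  col T0: 1·0 + 3·0 + 0·3 + 2·0 + 0·-3 = 0
  col T1: 1·0 + 3·0 + 2·0 + 0·-4 + 0·2 + 0·1 = 0
  col T2: 1·-4 + 3·0 + 2·2 = 0
  col T3: 1·-4 + 3·2 + 2·-1 = 0
  col T4: 1·0 + 3·0 + 2·0 + 0·-2 + 0·4 = 0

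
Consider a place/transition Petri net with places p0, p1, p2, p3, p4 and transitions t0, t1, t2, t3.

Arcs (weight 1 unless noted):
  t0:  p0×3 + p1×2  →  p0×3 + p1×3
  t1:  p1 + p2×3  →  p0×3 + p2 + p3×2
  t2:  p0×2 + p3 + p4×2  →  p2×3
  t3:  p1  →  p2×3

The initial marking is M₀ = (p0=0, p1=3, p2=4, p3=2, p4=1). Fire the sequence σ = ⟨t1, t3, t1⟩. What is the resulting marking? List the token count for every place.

(p0=6, p1=0, p2=3, p3=6, p4=1)

step 1: fire t1:  (p0=0, p1=3, p2=4, p3=2, p4=1) → (p0=3, p1=2, p2=2, p3=4, p4=1)
step 2: fire t3:  (p0=3, p1=2, p2=2, p3=4, p4=1) → (p0=3, p1=1, p2=5, p3=4, p4=1)
step 3: fire t1:  (p0=3, p1=1, p2=5, p3=4, p4=1) → (p0=6, p1=0, p2=3, p3=6, p4=1)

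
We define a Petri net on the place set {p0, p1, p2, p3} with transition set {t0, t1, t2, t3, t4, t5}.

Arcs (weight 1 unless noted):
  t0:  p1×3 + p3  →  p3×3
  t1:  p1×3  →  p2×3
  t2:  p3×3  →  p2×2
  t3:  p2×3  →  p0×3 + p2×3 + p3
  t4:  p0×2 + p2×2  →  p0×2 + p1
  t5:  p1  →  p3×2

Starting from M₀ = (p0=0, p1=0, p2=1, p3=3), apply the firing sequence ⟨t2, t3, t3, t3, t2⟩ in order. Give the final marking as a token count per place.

(p0=9, p1=0, p2=5, p3=0)

step 1: fire t2:  (p0=0, p1=0, p2=1, p3=3) → (p0=0, p1=0, p2=3, p3=0)
step 2: fire t3:  (p0=0, p1=0, p2=3, p3=0) → (p0=3, p1=0, p2=3, p3=1)
step 3: fire t3:  (p0=3, p1=0, p2=3, p3=1) → (p0=6, p1=0, p2=3, p3=2)
step 4: fire t3:  (p0=6, p1=0, p2=3, p3=2) → (p0=9, p1=0, p2=3, p3=3)
step 5: fire t2:  (p0=9, p1=0, p2=3, p3=3) → (p0=9, p1=0, p2=5, p3=0)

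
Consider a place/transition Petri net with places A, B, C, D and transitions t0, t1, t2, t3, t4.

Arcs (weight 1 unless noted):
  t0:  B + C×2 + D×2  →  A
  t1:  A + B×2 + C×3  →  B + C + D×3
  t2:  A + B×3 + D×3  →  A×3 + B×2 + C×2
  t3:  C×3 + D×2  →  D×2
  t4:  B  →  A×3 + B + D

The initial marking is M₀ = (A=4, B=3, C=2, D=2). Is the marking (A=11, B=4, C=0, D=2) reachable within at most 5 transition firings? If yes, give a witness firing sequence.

NO — not reachable within 5 firings

depth 0: 1 marking
depth 1: 3 markings reached so far
depth 2: 6 markings reached so far
depth 3: 10 markings reached so far
depth 4: 15 markings reached so far
depth 5: 22 markings reached so far
target is not among the 22 markings reachable within 5 steps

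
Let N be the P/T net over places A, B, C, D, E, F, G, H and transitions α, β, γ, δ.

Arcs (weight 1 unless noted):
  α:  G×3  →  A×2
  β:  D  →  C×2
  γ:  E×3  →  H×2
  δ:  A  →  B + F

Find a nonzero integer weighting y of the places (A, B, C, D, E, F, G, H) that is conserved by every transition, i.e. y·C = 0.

y = (A:0, B:0, C:1, D:2, E:0, F:0, G:0, H:0)

Incidence matrix C (rows=places, cols=transitions):
        α    β    γ    δ
    A   2    0    0   -1
    B   0    0    0    1
    C   0    2    0    0
    D   0   -1    0    0
    E   0    0   -3    0
    F   0    0    0    1
    G  -3    0    0    0
    H   0    0    2    0

Candidate y = [0, 0, 1, 2, 0, 0, 0, 0]; check y·C column-wise:
  col α: 0·2 + 1·0 + 2·0 + 0·-3 = 0
  col β: 1·2 + 2·-1 = 0
  col γ: 1·0 + 2·0 + 0·-3 + 0·2 = 0
  col δ: 0·-1 + 0·1 + 1·0 + 2·0 + 0·1 = 0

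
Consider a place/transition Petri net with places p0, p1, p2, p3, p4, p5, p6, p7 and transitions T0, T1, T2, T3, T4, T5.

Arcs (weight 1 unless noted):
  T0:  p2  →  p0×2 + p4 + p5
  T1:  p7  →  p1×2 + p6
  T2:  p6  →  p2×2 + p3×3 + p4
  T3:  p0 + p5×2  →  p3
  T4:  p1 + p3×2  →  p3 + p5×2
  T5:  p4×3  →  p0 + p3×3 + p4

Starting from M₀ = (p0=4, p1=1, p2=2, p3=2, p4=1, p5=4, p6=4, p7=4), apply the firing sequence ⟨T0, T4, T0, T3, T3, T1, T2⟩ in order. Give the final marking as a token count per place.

step 1: fire T0:  (p0=4, p1=1, p2=2, p3=2, p4=1, p5=4, p6=4, p7=4) → (p0=6, p1=1, p2=1, p3=2, p4=2, p5=5, p6=4, p7=4)
step 2: fire T4:  (p0=6, p1=1, p2=1, p3=2, p4=2, p5=5, p6=4, p7=4) → (p0=6, p1=0, p2=1, p3=1, p4=2, p5=7, p6=4, p7=4)
step 3: fire T0:  (p0=6, p1=0, p2=1, p3=1, p4=2, p5=7, p6=4, p7=4) → (p0=8, p1=0, p2=0, p3=1, p4=3, p5=8, p6=4, p7=4)
step 4: fire T3:  (p0=8, p1=0, p2=0, p3=1, p4=3, p5=8, p6=4, p7=4) → (p0=7, p1=0, p2=0, p3=2, p4=3, p5=6, p6=4, p7=4)
step 5: fire T3:  (p0=7, p1=0, p2=0, p3=2, p4=3, p5=6, p6=4, p7=4) → (p0=6, p1=0, p2=0, p3=3, p4=3, p5=4, p6=4, p7=4)
step 6: fire T1:  (p0=6, p1=0, p2=0, p3=3, p4=3, p5=4, p6=4, p7=4) → (p0=6, p1=2, p2=0, p3=3, p4=3, p5=4, p6=5, p7=3)
step 7: fire T2:  (p0=6, p1=2, p2=0, p3=3, p4=3, p5=4, p6=5, p7=3) → (p0=6, p1=2, p2=2, p3=6, p4=4, p5=4, p6=4, p7=3)

(p0=6, p1=2, p2=2, p3=6, p4=4, p5=4, p6=4, p7=3)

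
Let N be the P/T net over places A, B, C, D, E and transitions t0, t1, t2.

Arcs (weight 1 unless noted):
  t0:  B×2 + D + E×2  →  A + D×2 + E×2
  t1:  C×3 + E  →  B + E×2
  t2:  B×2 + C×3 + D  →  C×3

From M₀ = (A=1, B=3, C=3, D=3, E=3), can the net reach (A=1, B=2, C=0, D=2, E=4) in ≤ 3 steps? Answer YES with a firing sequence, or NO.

YES — reachable via ⟨t2, t1⟩ (2 firings)

step 1: fire t2:  (A=1, B=3, C=3, D=3, E=3) → (A=1, B=1, C=3, D=2, E=3)
step 2: fire t1:  (A=1, B=1, C=3, D=2, E=3) → (A=1, B=2, C=0, D=2, E=4)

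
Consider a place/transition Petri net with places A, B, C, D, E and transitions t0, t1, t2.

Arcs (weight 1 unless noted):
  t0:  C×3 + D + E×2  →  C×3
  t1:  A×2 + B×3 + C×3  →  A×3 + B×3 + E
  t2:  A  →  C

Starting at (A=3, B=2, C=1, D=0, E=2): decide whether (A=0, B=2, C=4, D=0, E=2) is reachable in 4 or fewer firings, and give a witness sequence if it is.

YES — reachable via ⟨t2, t2, t2⟩ (3 firings)

step 1: fire t2:  (A=3, B=2, C=1, D=0, E=2) → (A=2, B=2, C=2, D=0, E=2)
step 2: fire t2:  (A=2, B=2, C=2, D=0, E=2) → (A=1, B=2, C=3, D=0, E=2)
step 3: fire t2:  (A=1, B=2, C=3, D=0, E=2) → (A=0, B=2, C=4, D=0, E=2)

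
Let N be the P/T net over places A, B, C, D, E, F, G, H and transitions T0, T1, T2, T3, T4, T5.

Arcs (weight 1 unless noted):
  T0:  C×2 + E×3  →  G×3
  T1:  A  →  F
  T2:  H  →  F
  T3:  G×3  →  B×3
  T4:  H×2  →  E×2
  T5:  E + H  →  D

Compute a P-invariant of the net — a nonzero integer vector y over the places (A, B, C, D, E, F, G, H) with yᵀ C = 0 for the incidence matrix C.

Incidence matrix C (rows=places, cols=transitions):
       T0   T1   T2   T3   T4   T5
    A   0   -1    0    0    0    0
    B   0    0    0    3    0    0
    C  -2    0    0    0    0    0
    D   0    0    0    0    0    1
    E  -3    0    0    0    2   -1
    F   0    1    1    0    0    0
    G   3    0    0   -3    0    0
    H   0    0   -1    0   -2   -1

Candidate y = [0, 2, 3, 0, 0, 0, 2, 0]; check y·C column-wise:
  col T0: 2·0 + 3·-2 + 0·-3 + 2·3 = 0
  col T1: 0·-1 + 2·0 + 3·0 + 0·1 + 2·0 = 0
  col T2: 2·0 + 3·0 + 0·1 + 2·0 + 0·-1 = 0
  col T3: 2·3 + 3·0 + 2·-3 = 0
  col T4: 2·0 + 3·0 + 0·2 + 2·0 + 0·-2 = 0
  col T5: 2·0 + 3·0 + 0·1 + 0·-1 + 2·0 + 0·-1 = 0

y = (A:0, B:2, C:3, D:0, E:0, F:0, G:2, H:0)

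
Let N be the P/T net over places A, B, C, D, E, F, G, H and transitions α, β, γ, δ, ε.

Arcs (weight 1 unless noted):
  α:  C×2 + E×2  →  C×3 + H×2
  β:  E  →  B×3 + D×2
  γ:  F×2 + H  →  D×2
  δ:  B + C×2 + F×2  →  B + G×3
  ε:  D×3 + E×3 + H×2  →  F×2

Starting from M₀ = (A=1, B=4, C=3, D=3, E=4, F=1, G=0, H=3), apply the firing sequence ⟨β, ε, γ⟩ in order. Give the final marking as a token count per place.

step 1: fire β:  (A=1, B=4, C=3, D=3, E=4, F=1, G=0, H=3) → (A=1, B=7, C=3, D=5, E=3, F=1, G=0, H=3)
step 2: fire ε:  (A=1, B=7, C=3, D=5, E=3, F=1, G=0, H=3) → (A=1, B=7, C=3, D=2, E=0, F=3, G=0, H=1)
step 3: fire γ:  (A=1, B=7, C=3, D=2, E=0, F=3, G=0, H=1) → (A=1, B=7, C=3, D=4, E=0, F=1, G=0, H=0)

(A=1, B=7, C=3, D=4, E=0, F=1, G=0, H=0)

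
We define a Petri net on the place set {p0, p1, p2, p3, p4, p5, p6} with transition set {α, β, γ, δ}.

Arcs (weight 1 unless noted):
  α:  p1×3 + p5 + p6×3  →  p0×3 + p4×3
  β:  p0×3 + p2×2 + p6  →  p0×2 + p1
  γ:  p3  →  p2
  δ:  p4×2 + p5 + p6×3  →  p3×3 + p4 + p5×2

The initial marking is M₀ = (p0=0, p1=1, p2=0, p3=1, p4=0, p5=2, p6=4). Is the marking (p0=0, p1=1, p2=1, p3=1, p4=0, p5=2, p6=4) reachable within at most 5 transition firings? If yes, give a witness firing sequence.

NO — not reachable within 5 firings

depth 0: 1 marking
depth 1: 2 markings reached so far
depth 2: 2 markings reached so far
(frontier empty at depth 2; search complete)
target is not among the 2 markings reachable within 5 steps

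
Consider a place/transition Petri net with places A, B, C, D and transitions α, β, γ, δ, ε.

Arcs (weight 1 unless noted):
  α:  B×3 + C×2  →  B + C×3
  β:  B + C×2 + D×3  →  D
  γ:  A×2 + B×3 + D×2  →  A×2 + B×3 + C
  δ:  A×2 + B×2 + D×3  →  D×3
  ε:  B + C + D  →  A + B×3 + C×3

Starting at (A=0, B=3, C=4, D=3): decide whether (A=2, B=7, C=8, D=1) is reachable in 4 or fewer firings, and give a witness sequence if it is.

step 1: fire ε:  (A=0, B=3, C=4, D=3) → (A=1, B=5, C=6, D=2)
step 2: fire ε:  (A=1, B=5, C=6, D=2) → (A=2, B=7, C=8, D=1)

YES — reachable via ⟨ε, ε⟩ (2 firings)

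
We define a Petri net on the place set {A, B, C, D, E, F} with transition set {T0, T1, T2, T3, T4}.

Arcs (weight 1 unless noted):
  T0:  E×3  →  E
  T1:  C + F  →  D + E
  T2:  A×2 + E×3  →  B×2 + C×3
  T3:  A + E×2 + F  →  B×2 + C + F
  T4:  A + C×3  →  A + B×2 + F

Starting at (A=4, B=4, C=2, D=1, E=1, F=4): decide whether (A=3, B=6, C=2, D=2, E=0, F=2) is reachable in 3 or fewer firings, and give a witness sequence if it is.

depth 0: 1 marking
depth 1: 2 markings reached so far
depth 2: 4 markings reached so far
depth 3: 7 markings reached so far
target is not among the 7 markings reachable within 3 steps

NO — not reachable within 3 firings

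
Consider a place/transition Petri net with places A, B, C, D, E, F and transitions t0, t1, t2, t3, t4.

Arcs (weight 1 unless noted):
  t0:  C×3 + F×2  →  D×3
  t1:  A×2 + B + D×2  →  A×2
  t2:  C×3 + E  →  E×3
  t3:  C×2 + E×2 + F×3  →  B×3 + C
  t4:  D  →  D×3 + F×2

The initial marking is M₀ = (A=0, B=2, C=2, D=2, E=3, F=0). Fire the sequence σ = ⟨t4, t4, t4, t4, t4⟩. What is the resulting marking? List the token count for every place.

step 1: fire t4:  (A=0, B=2, C=2, D=2, E=3, F=0) → (A=0, B=2, C=2, D=4, E=3, F=2)
step 2: fire t4:  (A=0, B=2, C=2, D=4, E=3, F=2) → (A=0, B=2, C=2, D=6, E=3, F=4)
step 3: fire t4:  (A=0, B=2, C=2, D=6, E=3, F=4) → (A=0, B=2, C=2, D=8, E=3, F=6)
step 4: fire t4:  (A=0, B=2, C=2, D=8, E=3, F=6) → (A=0, B=2, C=2, D=10, E=3, F=8)
step 5: fire t4:  (A=0, B=2, C=2, D=10, E=3, F=8) → (A=0, B=2, C=2, D=12, E=3, F=10)

(A=0, B=2, C=2, D=12, E=3, F=10)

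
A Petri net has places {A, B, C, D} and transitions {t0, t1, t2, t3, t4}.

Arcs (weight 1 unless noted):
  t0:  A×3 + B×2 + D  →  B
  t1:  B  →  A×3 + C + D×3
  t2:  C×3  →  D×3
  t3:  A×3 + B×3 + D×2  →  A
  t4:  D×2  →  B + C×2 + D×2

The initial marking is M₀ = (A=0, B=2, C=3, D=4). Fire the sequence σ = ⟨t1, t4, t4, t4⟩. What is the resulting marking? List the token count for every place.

step 1: fire t1:  (A=0, B=2, C=3, D=4) → (A=3, B=1, C=4, D=7)
step 2: fire t4:  (A=3, B=1, C=4, D=7) → (A=3, B=2, C=6, D=7)
step 3: fire t4:  (A=3, B=2, C=6, D=7) → (A=3, B=3, C=8, D=7)
step 4: fire t4:  (A=3, B=3, C=8, D=7) → (A=3, B=4, C=10, D=7)

(A=3, B=4, C=10, D=7)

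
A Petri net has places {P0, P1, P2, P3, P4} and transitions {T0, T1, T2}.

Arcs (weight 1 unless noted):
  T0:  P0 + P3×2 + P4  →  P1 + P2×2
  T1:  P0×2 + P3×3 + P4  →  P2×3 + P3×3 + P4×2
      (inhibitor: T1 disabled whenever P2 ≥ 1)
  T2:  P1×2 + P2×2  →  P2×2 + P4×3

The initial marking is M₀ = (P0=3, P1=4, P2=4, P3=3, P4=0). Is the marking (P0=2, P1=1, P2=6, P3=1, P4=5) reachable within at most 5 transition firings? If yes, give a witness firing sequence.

YES — reachable via ⟨T2, T0, T2⟩ (3 firings)

step 1: fire T2:  (P0=3, P1=4, P2=4, P3=3, P4=0) → (P0=3, P1=2, P2=4, P3=3, P4=3)
step 2: fire T0:  (P0=3, P1=2, P2=4, P3=3, P4=3) → (P0=2, P1=3, P2=6, P3=1, P4=2)
step 3: fire T2:  (P0=2, P1=3, P2=6, P3=1, P4=2) → (P0=2, P1=1, P2=6, P3=1, P4=5)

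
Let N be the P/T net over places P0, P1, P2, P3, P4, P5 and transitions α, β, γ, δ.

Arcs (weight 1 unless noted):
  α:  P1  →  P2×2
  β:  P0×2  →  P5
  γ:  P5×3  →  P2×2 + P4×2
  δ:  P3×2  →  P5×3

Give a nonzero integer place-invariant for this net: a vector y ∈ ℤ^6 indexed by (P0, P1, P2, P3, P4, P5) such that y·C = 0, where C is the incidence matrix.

Incidence matrix C (rows=places, cols=transitions):
        α    β    γ    δ
   P0   0   -2    0    0
   P1  -1    0    0    0
   P2   2    0    2    0
   P3   0    0    0   -2
   P4   0    0    2    0
   P5   0    1   -3    3

Candidate y = [0, 2, 1, 0, -1, 0]; check y·C column-wise:
  col α: 2·-1 + 1·2 + -1·0 = 0
  col β: 0·-2 + 2·0 + 1·0 + -1·0 + 0·1 = 0
  col γ: 2·0 + 1·2 + -1·2 + 0·-3 = 0
  col δ: 2·0 + 1·0 + 0·-2 + -1·0 + 0·3 = 0

y = (P0:0, P1:2, P2:1, P3:0, P4:-1, P5:0)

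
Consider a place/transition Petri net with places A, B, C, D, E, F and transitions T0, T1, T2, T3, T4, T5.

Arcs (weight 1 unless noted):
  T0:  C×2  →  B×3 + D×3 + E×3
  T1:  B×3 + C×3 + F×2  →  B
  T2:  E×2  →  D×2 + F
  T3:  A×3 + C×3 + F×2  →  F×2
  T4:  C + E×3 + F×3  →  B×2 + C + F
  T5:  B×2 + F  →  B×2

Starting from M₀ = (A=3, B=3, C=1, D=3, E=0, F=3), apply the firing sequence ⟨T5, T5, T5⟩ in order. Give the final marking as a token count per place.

(A=3, B=3, C=1, D=3, E=0, F=0)

step 1: fire T5:  (A=3, B=3, C=1, D=3, E=0, F=3) → (A=3, B=3, C=1, D=3, E=0, F=2)
step 2: fire T5:  (A=3, B=3, C=1, D=3, E=0, F=2) → (A=3, B=3, C=1, D=3, E=0, F=1)
step 3: fire T5:  (A=3, B=3, C=1, D=3, E=0, F=1) → (A=3, B=3, C=1, D=3, E=0, F=0)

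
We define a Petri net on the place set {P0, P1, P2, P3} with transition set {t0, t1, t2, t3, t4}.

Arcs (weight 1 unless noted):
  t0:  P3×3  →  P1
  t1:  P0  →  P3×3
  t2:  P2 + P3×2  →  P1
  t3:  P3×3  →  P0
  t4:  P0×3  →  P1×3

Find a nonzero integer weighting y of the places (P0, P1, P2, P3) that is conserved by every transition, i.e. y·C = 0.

y = (P0:3, P1:3, P2:1, P3:1)

Incidence matrix C (rows=places, cols=transitions):
       t0   t1   t2   t3   t4
   P0   0   -1    0    1   -3
   P1   1    0    1    0    3
   P2   0    0   -1    0    0
   P3  -3    3   -2   -3    0

Candidate y = [3, 3, 1, 1]; check y·C column-wise:
  col t0: 3·0 + 3·1 + 1·0 + 1·-3 = 0
  col t1: 3·-1 + 3·0 + 1·0 + 1·3 = 0
  col t2: 3·0 + 3·1 + 1·-1 + 1·-2 = 0
  col t3: 3·1 + 3·0 + 1·0 + 1·-3 = 0
  col t4: 3·-3 + 3·3 + 1·0 + 1·0 = 0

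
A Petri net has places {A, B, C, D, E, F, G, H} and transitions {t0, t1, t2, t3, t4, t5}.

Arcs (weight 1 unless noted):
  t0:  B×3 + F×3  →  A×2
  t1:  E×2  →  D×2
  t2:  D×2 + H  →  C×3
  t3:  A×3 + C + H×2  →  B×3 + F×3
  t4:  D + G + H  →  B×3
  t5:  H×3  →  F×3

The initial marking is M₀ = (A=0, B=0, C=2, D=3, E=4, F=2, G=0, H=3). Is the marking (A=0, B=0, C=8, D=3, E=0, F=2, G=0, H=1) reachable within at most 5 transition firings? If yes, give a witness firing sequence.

YES — reachable via ⟨t1, t1, t2, t2⟩ (4 firings)

step 1: fire t1:  (A=0, B=0, C=2, D=3, E=4, F=2, G=0, H=3) → (A=0, B=0, C=2, D=5, E=2, F=2, G=0, H=3)
step 2: fire t1:  (A=0, B=0, C=2, D=5, E=2, F=2, G=0, H=3) → (A=0, B=0, C=2, D=7, E=0, F=2, G=0, H=3)
step 3: fire t2:  (A=0, B=0, C=2, D=7, E=0, F=2, G=0, H=3) → (A=0, B=0, C=5, D=5, E=0, F=2, G=0, H=2)
step 4: fire t2:  (A=0, B=0, C=5, D=5, E=0, F=2, G=0, H=2) → (A=0, B=0, C=8, D=3, E=0, F=2, G=0, H=1)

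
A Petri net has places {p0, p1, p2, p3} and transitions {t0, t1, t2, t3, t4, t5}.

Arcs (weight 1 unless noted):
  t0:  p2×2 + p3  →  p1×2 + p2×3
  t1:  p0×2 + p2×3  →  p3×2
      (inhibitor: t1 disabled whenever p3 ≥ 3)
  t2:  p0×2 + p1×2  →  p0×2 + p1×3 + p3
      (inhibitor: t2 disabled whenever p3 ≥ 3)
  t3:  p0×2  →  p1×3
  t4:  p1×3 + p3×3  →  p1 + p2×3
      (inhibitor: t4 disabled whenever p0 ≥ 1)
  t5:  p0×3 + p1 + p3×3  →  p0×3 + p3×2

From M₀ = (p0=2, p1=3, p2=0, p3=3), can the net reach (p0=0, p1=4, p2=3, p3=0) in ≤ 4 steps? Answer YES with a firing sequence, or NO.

YES — reachable via ⟨t3, t4⟩ (2 firings)

step 1: fire t3:  (p0=2, p1=3, p2=0, p3=3) → (p0=0, p1=6, p2=0, p3=3)
step 2: fire t4:  (p0=0, p1=6, p2=0, p3=3) → (p0=0, p1=4, p2=3, p3=0)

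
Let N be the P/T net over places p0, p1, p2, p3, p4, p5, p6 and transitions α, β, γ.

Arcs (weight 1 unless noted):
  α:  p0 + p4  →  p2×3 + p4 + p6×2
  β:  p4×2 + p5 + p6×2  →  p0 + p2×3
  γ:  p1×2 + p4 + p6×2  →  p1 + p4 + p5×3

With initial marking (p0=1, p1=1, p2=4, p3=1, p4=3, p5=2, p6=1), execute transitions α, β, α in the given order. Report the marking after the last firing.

step 1: fire α:  (p0=1, p1=1, p2=4, p3=1, p4=3, p5=2, p6=1) → (p0=0, p1=1, p2=7, p3=1, p4=3, p5=2, p6=3)
step 2: fire β:  (p0=0, p1=1, p2=7, p3=1, p4=3, p5=2, p6=3) → (p0=1, p1=1, p2=10, p3=1, p4=1, p5=1, p6=1)
step 3: fire α:  (p0=1, p1=1, p2=10, p3=1, p4=1, p5=1, p6=1) → (p0=0, p1=1, p2=13, p3=1, p4=1, p5=1, p6=3)

(p0=0, p1=1, p2=13, p3=1, p4=1, p5=1, p6=3)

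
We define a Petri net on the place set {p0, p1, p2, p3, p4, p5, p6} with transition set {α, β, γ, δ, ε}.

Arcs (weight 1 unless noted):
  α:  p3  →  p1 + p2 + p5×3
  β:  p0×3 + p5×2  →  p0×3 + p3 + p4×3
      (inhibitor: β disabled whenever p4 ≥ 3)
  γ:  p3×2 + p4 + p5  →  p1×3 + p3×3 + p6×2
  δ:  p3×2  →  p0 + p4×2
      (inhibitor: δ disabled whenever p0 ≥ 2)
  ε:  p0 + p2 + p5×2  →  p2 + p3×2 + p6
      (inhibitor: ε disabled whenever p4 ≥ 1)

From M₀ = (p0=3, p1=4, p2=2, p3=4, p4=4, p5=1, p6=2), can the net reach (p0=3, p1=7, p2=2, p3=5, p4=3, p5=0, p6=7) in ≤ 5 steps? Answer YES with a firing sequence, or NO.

depth 0: 1 marking
depth 1: 3 markings reached so far
depth 2: 5 markings reached so far
depth 3: 8 markings reached so far
depth 4: 13 markings reached so far
depth 5: 18 markings reached so far
target is not among the 18 markings reachable within 5 steps

NO — not reachable within 5 firings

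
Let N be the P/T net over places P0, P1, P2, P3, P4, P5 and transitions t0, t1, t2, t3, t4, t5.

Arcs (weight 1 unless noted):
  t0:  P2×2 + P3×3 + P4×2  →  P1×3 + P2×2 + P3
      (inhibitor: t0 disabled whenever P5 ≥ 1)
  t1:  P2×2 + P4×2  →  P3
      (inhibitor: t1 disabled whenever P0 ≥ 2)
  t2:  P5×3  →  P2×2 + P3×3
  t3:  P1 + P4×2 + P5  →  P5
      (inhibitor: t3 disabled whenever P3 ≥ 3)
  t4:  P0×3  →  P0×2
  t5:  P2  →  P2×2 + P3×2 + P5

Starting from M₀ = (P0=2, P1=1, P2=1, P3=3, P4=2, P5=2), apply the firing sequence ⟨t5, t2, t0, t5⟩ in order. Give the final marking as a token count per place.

(P0=2, P1=4, P2=5, P3=8, P4=0, P5=1)

step 1: fire t5:  (P0=2, P1=1, P2=1, P3=3, P4=2, P5=2) → (P0=2, P1=1, P2=2, P3=5, P4=2, P5=3)
step 2: fire t2:  (P0=2, P1=1, P2=2, P3=5, P4=2, P5=3) → (P0=2, P1=1, P2=4, P3=8, P4=2, P5=0)
step 3: fire t0:  (P0=2, P1=1, P2=4, P3=8, P4=2, P5=0) → (P0=2, P1=4, P2=4, P3=6, P4=0, P5=0)
step 4: fire t5:  (P0=2, P1=4, P2=4, P3=6, P4=0, P5=0) → (P0=2, P1=4, P2=5, P3=8, P4=0, P5=1)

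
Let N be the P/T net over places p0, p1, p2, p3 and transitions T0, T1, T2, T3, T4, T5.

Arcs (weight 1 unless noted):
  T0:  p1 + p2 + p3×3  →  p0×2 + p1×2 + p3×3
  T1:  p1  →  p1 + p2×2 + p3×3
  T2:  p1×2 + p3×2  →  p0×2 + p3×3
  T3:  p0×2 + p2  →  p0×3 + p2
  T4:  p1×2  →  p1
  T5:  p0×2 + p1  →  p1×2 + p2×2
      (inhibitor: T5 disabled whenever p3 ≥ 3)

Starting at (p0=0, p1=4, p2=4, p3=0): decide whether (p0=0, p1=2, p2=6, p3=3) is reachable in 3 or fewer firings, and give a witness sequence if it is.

YES — reachable via ⟨T1, T4, T4⟩ (3 firings)

step 1: fire T1:  (p0=0, p1=4, p2=4, p3=0) → (p0=0, p1=4, p2=6, p3=3)
step 2: fire T4:  (p0=0, p1=4, p2=6, p3=3) → (p0=0, p1=3, p2=6, p3=3)
step 3: fire T4:  (p0=0, p1=3, p2=6, p3=3) → (p0=0, p1=2, p2=6, p3=3)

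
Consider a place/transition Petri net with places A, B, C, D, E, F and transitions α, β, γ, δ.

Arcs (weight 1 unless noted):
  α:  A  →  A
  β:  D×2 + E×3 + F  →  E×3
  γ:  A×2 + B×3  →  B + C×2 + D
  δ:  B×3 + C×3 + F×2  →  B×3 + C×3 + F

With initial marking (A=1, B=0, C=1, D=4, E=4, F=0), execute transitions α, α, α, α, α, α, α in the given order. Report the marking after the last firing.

step 1: fire α:  (A=1, B=0, C=1, D=4, E=4, F=0) → (A=1, B=0, C=1, D=4, E=4, F=0)
step 2: fire α:  (A=1, B=0, C=1, D=4, E=4, F=0) → (A=1, B=0, C=1, D=4, E=4, F=0)
step 3: fire α:  (A=1, B=0, C=1, D=4, E=4, F=0) → (A=1, B=0, C=1, D=4, E=4, F=0)
step 4: fire α:  (A=1, B=0, C=1, D=4, E=4, F=0) → (A=1, B=0, C=1, D=4, E=4, F=0)
step 5: fire α:  (A=1, B=0, C=1, D=4, E=4, F=0) → (A=1, B=0, C=1, D=4, E=4, F=0)
step 6: fire α:  (A=1, B=0, C=1, D=4, E=4, F=0) → (A=1, B=0, C=1, D=4, E=4, F=0)
step 7: fire α:  (A=1, B=0, C=1, D=4, E=4, F=0) → (A=1, B=0, C=1, D=4, E=4, F=0)

(A=1, B=0, C=1, D=4, E=4, F=0)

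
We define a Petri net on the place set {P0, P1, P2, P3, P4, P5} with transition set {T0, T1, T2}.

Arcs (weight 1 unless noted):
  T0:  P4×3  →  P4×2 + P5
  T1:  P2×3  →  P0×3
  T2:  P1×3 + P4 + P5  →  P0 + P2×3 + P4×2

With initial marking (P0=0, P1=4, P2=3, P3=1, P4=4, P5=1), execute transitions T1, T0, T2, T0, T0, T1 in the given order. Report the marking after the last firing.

step 1: fire T1:  (P0=0, P1=4, P2=3, P3=1, P4=4, P5=1) → (P0=3, P1=4, P2=0, P3=1, P4=4, P5=1)
step 2: fire T0:  (P0=3, P1=4, P2=0, P3=1, P4=4, P5=1) → (P0=3, P1=4, P2=0, P3=1, P4=3, P5=2)
step 3: fire T2:  (P0=3, P1=4, P2=0, P3=1, P4=3, P5=2) → (P0=4, P1=1, P2=3, P3=1, P4=4, P5=1)
step 4: fire T0:  (P0=4, P1=1, P2=3, P3=1, P4=4, P5=1) → (P0=4, P1=1, P2=3, P3=1, P4=3, P5=2)
step 5: fire T0:  (P0=4, P1=1, P2=3, P3=1, P4=3, P5=2) → (P0=4, P1=1, P2=3, P3=1, P4=2, P5=3)
step 6: fire T1:  (P0=4, P1=1, P2=3, P3=1, P4=2, P5=3) → (P0=7, P1=1, P2=0, P3=1, P4=2, P5=3)

(P0=7, P1=1, P2=0, P3=1, P4=2, P5=3)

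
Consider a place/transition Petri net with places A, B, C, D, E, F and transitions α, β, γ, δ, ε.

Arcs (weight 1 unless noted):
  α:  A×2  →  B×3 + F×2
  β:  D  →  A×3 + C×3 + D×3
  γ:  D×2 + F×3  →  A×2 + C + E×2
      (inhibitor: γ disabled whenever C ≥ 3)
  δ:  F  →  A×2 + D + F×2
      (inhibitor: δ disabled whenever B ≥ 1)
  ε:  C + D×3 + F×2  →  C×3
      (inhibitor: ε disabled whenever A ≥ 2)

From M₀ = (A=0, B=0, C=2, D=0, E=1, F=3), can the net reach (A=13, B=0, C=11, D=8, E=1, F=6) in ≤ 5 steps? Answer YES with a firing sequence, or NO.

depth 0: 1 marking
depth 1: 2 markings reached so far
depth 2: 5 markings reached so far
depth 3: 11 markings reached so far
depth 4: 22 markings reached so far
depth 5: 39 markings reached so far
target is not among the 39 markings reachable within 5 steps

NO — not reachable within 5 firings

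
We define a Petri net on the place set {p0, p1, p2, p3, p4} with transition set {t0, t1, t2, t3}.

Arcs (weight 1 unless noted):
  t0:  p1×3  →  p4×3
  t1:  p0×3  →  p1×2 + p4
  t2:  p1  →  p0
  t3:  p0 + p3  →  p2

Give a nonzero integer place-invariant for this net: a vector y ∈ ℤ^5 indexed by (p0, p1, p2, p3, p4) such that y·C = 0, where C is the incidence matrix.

y = (p0:0, p1:0, p2:1, p3:1, p4:0)

Incidence matrix C (rows=places, cols=transitions):
       t0   t1   t2   t3
   p0   0   -3    1   -1
   p1  -3    2   -1    0
   p2   0    0    0    1
   p3   0    0    0   -1
   p4   3    1    0    0

Candidate y = [0, 0, 1, 1, 0]; check y·C column-wise:
  col t0: 0·-3 + 1·0 + 1·0 + 0·3 = 0
  col t1: 0·-3 + 0·2 + 1·0 + 1·0 + 0·1 = 0
  col t2: 0·1 + 0·-1 + 1·0 + 1·0 = 0
  col t3: 0·-1 + 1·1 + 1·-1 = 0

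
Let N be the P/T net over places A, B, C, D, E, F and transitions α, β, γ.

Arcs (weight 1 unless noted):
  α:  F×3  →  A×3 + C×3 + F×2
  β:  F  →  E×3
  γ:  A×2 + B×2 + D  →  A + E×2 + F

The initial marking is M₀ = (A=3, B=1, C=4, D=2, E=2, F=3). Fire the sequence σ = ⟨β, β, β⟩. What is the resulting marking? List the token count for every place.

step 1: fire β:  (A=3, B=1, C=4, D=2, E=2, F=3) → (A=3, B=1, C=4, D=2, E=5, F=2)
step 2: fire β:  (A=3, B=1, C=4, D=2, E=5, F=2) → (A=3, B=1, C=4, D=2, E=8, F=1)
step 3: fire β:  (A=3, B=1, C=4, D=2, E=8, F=1) → (A=3, B=1, C=4, D=2, E=11, F=0)

(A=3, B=1, C=4, D=2, E=11, F=0)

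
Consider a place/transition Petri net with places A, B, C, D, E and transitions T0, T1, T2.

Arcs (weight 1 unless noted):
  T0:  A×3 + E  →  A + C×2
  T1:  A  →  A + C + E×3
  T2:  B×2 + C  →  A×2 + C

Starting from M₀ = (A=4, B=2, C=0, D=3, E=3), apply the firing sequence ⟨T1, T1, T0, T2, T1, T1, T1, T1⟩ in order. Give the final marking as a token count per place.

step 1: fire T1:  (A=4, B=2, C=0, D=3, E=3) → (A=4, B=2, C=1, D=3, E=6)
step 2: fire T1:  (A=4, B=2, C=1, D=3, E=6) → (A=4, B=2, C=2, D=3, E=9)
step 3: fire T0:  (A=4, B=2, C=2, D=3, E=9) → (A=2, B=2, C=4, D=3, E=8)
step 4: fire T2:  (A=2, B=2, C=4, D=3, E=8) → (A=4, B=0, C=4, D=3, E=8)
step 5: fire T1:  (A=4, B=0, C=4, D=3, E=8) → (A=4, B=0, C=5, D=3, E=11)
step 6: fire T1:  (A=4, B=0, C=5, D=3, E=11) → (A=4, B=0, C=6, D=3, E=14)
step 7: fire T1:  (A=4, B=0, C=6, D=3, E=14) → (A=4, B=0, C=7, D=3, E=17)
step 8: fire T1:  (A=4, B=0, C=7, D=3, E=17) → (A=4, B=0, C=8, D=3, E=20)

(A=4, B=0, C=8, D=3, E=20)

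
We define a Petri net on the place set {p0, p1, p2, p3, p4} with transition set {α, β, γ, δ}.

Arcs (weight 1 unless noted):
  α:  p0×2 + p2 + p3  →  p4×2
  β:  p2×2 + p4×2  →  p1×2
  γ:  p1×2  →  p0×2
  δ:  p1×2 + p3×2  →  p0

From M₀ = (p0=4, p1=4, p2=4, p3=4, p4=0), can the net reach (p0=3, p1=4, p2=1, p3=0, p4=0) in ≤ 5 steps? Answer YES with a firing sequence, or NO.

NO — not reachable within 5 firings

depth 0: 1 marking
depth 1: 4 markings reached so far
depth 2: 11 markings reached so far
depth 3: 18 markings reached so far
depth 4: 25 markings reached so far
depth 5: 30 markings reached so far
target is not among the 30 markings reachable within 5 steps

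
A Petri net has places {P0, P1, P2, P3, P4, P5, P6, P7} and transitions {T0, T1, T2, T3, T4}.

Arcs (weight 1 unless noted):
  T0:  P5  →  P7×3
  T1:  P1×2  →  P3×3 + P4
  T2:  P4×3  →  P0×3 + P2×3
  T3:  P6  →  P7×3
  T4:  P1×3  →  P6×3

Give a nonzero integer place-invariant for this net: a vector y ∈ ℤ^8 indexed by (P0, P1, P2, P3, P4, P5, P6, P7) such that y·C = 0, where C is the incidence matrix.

y = (P0:1, P1:0, P2:-1, P3:0, P4:0, P5:0, P6:0, P7:0)

Incidence matrix C (rows=places, cols=transitions):
       T0   T1   T2   T3   T4
   P0   0    0    3    0    0
   P1   0   -2    0    0   -3
   P2   0    0    3    0    0
   P3   0    3    0    0    0
   P4   0    1   -3    0    0
   P5  -1    0    0    0    0
   P6   0    0    0   -1    3
   P7   3    0    0    3    0

Candidate y = [1, 0, -1, 0, 0, 0, 0, 0]; check y·C column-wise:
  col T0: 1·0 + -1·0 + 0·-1 + 0·3 = 0
  col T1: 1·0 + 0·-2 + -1·0 + 0·3 + 0·1 = 0
  col T2: 1·3 + -1·3 + 0·-3 = 0
  col T3: 1·0 + -1·0 + 0·-1 + 0·3 = 0
  col T4: 1·0 + 0·-3 + -1·0 + 0·3 = 0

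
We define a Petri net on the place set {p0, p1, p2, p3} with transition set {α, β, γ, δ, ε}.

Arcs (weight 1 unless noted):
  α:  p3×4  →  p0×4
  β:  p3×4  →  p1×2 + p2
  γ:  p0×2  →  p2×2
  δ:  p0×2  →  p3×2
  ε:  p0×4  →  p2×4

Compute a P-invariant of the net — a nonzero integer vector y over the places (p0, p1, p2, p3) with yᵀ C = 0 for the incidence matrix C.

Incidence matrix C (rows=places, cols=transitions):
        α    β    γ    δ    ε
   p0   4    0   -2   -2   -4
   p1   0    2    0    0    0
   p2   0    1    2    0    4
   p3  -4   -4    0    2    0

Candidate y = [2, 3, 2, 2]; check y·C column-wise:
  col α: 2·4 + 3·0 + 2·0 + 2·-4 = 0
  col β: 2·0 + 3·2 + 2·1 + 2·-4 = 0
  col γ: 2·-2 + 3·0 + 2·2 + 2·0 = 0
  col δ: 2·-2 + 3·0 + 2·0 + 2·2 = 0
  col ε: 2·-4 + 3·0 + 2·4 + 2·0 = 0

y = (p0:2, p1:3, p2:2, p3:2)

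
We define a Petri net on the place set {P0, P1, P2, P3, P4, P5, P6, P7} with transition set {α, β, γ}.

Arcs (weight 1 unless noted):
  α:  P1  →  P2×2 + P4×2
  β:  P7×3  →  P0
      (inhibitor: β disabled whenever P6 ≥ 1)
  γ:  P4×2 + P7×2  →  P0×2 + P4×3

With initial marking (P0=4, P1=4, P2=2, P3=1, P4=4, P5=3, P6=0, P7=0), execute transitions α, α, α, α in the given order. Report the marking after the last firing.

step 1: fire α:  (P0=4, P1=4, P2=2, P3=1, P4=4, P5=3, P6=0, P7=0) → (P0=4, P1=3, P2=4, P3=1, P4=6, P5=3, P6=0, P7=0)
step 2: fire α:  (P0=4, P1=3, P2=4, P3=1, P4=6, P5=3, P6=0, P7=0) → (P0=4, P1=2, P2=6, P3=1, P4=8, P5=3, P6=0, P7=0)
step 3: fire α:  (P0=4, P1=2, P2=6, P3=1, P4=8, P5=3, P6=0, P7=0) → (P0=4, P1=1, P2=8, P3=1, P4=10, P5=3, P6=0, P7=0)
step 4: fire α:  (P0=4, P1=1, P2=8, P3=1, P4=10, P5=3, P6=0, P7=0) → (P0=4, P1=0, P2=10, P3=1, P4=12, P5=3, P6=0, P7=0)

(P0=4, P1=0, P2=10, P3=1, P4=12, P5=3, P6=0, P7=0)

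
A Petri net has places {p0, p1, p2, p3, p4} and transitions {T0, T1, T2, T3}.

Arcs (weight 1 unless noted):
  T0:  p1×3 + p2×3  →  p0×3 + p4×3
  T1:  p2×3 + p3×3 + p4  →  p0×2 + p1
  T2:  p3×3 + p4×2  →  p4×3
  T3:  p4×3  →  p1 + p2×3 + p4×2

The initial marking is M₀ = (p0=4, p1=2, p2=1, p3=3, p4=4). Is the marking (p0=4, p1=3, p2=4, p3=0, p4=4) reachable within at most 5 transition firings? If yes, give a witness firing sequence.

YES — reachable via ⟨T2, T3⟩ (2 firings)

step 1: fire T2:  (p0=4, p1=2, p2=1, p3=3, p4=4) → (p0=4, p1=2, p2=1, p3=0, p4=5)
step 2: fire T3:  (p0=4, p1=2, p2=1, p3=0, p4=5) → (p0=4, p1=3, p2=4, p3=0, p4=4)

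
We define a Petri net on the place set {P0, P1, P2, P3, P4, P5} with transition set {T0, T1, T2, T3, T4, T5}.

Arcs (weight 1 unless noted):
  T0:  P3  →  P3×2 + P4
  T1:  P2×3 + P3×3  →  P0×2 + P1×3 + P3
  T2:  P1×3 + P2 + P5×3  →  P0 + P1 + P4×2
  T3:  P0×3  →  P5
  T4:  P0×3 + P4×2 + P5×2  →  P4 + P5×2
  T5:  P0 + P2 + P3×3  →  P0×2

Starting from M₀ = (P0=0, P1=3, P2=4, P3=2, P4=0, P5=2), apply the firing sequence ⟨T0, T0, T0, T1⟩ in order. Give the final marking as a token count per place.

(P0=2, P1=6, P2=1, P3=3, P4=3, P5=2)

step 1: fire T0:  (P0=0, P1=3, P2=4, P3=2, P4=0, P5=2) → (P0=0, P1=3, P2=4, P3=3, P4=1, P5=2)
step 2: fire T0:  (P0=0, P1=3, P2=4, P3=3, P4=1, P5=2) → (P0=0, P1=3, P2=4, P3=4, P4=2, P5=2)
step 3: fire T0:  (P0=0, P1=3, P2=4, P3=4, P4=2, P5=2) → (P0=0, P1=3, P2=4, P3=5, P4=3, P5=2)
step 4: fire T1:  (P0=0, P1=3, P2=4, P3=5, P4=3, P5=2) → (P0=2, P1=6, P2=1, P3=3, P4=3, P5=2)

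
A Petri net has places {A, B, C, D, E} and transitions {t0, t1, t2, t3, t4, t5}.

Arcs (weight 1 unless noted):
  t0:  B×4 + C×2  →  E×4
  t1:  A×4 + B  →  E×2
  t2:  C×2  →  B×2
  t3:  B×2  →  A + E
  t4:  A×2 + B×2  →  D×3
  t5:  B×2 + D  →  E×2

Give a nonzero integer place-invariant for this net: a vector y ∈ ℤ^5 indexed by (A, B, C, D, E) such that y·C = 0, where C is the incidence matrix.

Incidence matrix C (rows=places, cols=transitions):
       t0   t1   t2   t3   t4   t5
    A   0   -4    0    1   -2    0
    B  -4   -1    2   -2   -2   -2
    C  -2    0   -2    0    0    0
    D   0    0    0    0    3   -1
    E   4    2    0    1    0    2

Candidate y = [1, 2, 2, 2, 3]; check y·C column-wise:
  col t0: 1·0 + 2·-4 + 2·-2 + 2·0 + 3·4 = 0
  col t1: 1·-4 + 2·-1 + 2·0 + 2·0 + 3·2 = 0
  col t2: 1·0 + 2·2 + 2·-2 + 2·0 + 3·0 = 0
  col t3: 1·1 + 2·-2 + 2·0 + 2·0 + 3·1 = 0
  col t4: 1·-2 + 2·-2 + 2·0 + 2·3 + 3·0 = 0
  col t5: 1·0 + 2·-2 + 2·0 + 2·-1 + 3·2 = 0

y = (A:1, B:2, C:2, D:2, E:3)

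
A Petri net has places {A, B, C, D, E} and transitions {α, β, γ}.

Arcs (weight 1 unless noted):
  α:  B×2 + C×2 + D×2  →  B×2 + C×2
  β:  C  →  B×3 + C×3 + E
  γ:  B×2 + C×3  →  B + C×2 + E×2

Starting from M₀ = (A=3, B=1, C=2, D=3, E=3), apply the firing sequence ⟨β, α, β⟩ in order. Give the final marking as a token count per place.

(A=3, B=7, C=6, D=1, E=5)

step 1: fire β:  (A=3, B=1, C=2, D=3, E=3) → (A=3, B=4, C=4, D=3, E=4)
step 2: fire α:  (A=3, B=4, C=4, D=3, E=4) → (A=3, B=4, C=4, D=1, E=4)
step 3: fire β:  (A=3, B=4, C=4, D=1, E=4) → (A=3, B=7, C=6, D=1, E=5)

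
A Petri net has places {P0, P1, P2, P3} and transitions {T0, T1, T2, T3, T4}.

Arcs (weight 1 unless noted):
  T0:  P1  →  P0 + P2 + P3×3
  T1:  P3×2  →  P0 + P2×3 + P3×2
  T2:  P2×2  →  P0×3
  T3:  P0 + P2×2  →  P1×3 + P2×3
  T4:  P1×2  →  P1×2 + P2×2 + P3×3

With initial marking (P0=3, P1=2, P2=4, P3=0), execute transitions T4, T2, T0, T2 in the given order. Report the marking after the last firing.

(P0=10, P1=1, P2=3, P3=6)

step 1: fire T4:  (P0=3, P1=2, P2=4, P3=0) → (P0=3, P1=2, P2=6, P3=3)
step 2: fire T2:  (P0=3, P1=2, P2=6, P3=3) → (P0=6, P1=2, P2=4, P3=3)
step 3: fire T0:  (P0=6, P1=2, P2=4, P3=3) → (P0=7, P1=1, P2=5, P3=6)
step 4: fire T2:  (P0=7, P1=1, P2=5, P3=6) → (P0=10, P1=1, P2=3, P3=6)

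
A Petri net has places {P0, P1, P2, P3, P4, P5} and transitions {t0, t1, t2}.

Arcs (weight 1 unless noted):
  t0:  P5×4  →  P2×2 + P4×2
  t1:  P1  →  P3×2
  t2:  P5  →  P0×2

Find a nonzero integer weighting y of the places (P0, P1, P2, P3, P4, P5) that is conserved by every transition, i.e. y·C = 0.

Incidence matrix C (rows=places, cols=transitions):
       t0   t1   t2
   P0   0    0    2
   P1   0   -1    0
   P2   2    0    0
   P3   0    2    0
   P4   2    0    0
   P5  -4    0   -1

Candidate y = [0, 2, 0, 1, 0, 0]; check y·C column-wise:
  col t0: 2·0 + 0·2 + 1·0 + 0·2 + 0·-4 = 0
  col t1: 2·-1 + 1·2 = 0
  col t2: 0·2 + 2·0 + 1·0 + 0·-1 = 0

y = (P0:0, P1:2, P2:0, P3:1, P4:0, P5:0)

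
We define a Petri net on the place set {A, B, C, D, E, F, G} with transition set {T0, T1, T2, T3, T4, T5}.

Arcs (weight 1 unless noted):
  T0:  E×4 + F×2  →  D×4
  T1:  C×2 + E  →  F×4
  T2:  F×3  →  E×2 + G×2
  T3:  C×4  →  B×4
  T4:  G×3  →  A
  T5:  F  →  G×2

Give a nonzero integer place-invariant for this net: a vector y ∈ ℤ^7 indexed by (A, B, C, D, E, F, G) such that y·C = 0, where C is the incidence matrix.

Incidence matrix C (rows=places, cols=transitions):
       T0   T1   T2   T3   T4   T5
    A   0    0    0    0    1    0
    B   0    0    0    4    0    0
    C   0   -2    0   -4    0    0
    D   4    0    0    0    0    0
    E  -4   -1    2    0    0    0
    F  -2    4   -3    0    0   -1
    G   0    0    2    0   -3    2

Candidate y = [3, 3, 3, 3, 2, 2, 1]; check y·C column-wise:
  col T0: 3·0 + 3·0 + 3·0 + 3·4 + 2·-4 + 2·-2 + 1·0 = 0
  col T1: 3·0 + 3·0 + 3·-2 + 3·0 + 2·-1 + 2·4 + 1·0 = 0
  col T2: 3·0 + 3·0 + 3·0 + 3·0 + 2·2 + 2·-3 + 1·2 = 0
  col T3: 3·0 + 3·4 + 3·-4 + 3·0 + 2·0 + 2·0 + 1·0 = 0
  col T4: 3·1 + 3·0 + 3·0 + 3·0 + 2·0 + 2·0 + 1·-3 = 0
  col T5: 3·0 + 3·0 + 3·0 + 3·0 + 2·0 + 2·-1 + 1·2 = 0

y = (A:3, B:3, C:3, D:3, E:2, F:2, G:1)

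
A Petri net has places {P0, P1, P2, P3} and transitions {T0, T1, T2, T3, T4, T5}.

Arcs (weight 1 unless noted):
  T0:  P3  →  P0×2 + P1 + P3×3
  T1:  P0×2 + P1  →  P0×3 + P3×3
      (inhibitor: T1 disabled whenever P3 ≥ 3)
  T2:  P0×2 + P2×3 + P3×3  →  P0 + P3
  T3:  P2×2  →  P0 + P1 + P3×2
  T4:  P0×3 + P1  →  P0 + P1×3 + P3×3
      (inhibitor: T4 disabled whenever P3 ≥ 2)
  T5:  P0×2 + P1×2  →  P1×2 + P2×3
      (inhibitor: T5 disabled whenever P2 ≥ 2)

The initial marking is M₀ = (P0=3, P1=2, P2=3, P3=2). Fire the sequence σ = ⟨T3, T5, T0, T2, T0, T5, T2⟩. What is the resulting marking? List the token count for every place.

(P0=2, P1=5, P2=1, P3=4)

step 1: fire T3:  (P0=3, P1=2, P2=3, P3=2) → (P0=4, P1=3, P2=1, P3=4)
step 2: fire T5:  (P0=4, P1=3, P2=1, P3=4) → (P0=2, P1=3, P2=4, P3=4)
step 3: fire T0:  (P0=2, P1=3, P2=4, P3=4) → (P0=4, P1=4, P2=4, P3=6)
step 4: fire T2:  (P0=4, P1=4, P2=4, P3=6) → (P0=3, P1=4, P2=1, P3=4)
step 5: fire T0:  (P0=3, P1=4, P2=1, P3=4) → (P0=5, P1=5, P2=1, P3=6)
step 6: fire T5:  (P0=5, P1=5, P2=1, P3=6) → (P0=3, P1=5, P2=4, P3=6)
step 7: fire T2:  (P0=3, P1=5, P2=4, P3=6) → (P0=2, P1=5, P2=1, P3=4)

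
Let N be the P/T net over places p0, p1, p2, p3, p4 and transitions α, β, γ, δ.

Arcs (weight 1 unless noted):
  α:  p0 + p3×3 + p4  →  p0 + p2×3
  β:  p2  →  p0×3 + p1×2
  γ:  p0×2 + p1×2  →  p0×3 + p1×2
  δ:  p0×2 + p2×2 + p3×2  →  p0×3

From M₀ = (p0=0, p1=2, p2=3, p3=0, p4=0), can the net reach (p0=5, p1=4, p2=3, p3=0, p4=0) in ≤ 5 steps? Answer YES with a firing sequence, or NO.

depth 0: 1 marking
depth 1: 2 markings reached so far
depth 2: 4 markings reached so far
depth 3: 7 markings reached so far
depth 4: 10 markings reached so far
depth 5: 13 markings reached so far
target is not among the 13 markings reachable within 5 steps

NO — not reachable within 5 firings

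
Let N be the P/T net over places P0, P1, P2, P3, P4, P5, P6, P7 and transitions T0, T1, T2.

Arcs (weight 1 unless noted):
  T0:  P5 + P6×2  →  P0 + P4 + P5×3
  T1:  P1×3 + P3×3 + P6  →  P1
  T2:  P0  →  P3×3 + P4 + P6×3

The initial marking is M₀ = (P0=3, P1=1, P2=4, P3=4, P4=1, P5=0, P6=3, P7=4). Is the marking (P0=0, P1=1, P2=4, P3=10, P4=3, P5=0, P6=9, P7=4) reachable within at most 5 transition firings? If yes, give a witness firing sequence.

depth 0: 1 marking
depth 1: 2 markings reached so far
depth 2: 3 markings reached so far
depth 3: 4 markings reached so far
depth 4: 4 markings reached so far
(frontier empty at depth 4; search complete)
target is not among the 4 markings reachable within 5 steps

NO — not reachable within 5 firings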